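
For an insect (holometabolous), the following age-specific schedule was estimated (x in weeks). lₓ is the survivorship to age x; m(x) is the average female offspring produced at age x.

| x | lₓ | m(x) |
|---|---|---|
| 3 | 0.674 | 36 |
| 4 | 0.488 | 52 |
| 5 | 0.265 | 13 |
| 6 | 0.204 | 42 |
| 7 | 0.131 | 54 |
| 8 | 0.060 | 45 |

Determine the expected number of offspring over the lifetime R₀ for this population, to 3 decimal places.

R₀ = Σ lₓ m(x):
  age 3: 0.674 × 36 = 24.2640
  age 4: 0.488 × 52 = 25.3760
  age 5: 0.265 × 13 = 3.4450
  age 6: 0.204 × 42 = 8.5680
  age 7: 0.131 × 54 = 7.0740
  age 8: 0.060 × 45 = 2.7000
R₀ = 24.2640 + 25.3760 + 3.4450 + 8.5680 + 7.0740 + 2.7000 = 71.4270

71.427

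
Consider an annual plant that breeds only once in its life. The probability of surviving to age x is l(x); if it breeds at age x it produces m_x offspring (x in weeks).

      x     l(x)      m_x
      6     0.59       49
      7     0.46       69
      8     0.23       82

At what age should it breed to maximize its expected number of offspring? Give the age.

7

Expected offspring if breeding at age x = l(x) × m_x:
  age 6: 0.59 × 49 = 28.910
  age 7: 0.46 × 69 = 31.740
  age 8: 0.23 × 82 = 18.860
Maximum at age 7 (31.740).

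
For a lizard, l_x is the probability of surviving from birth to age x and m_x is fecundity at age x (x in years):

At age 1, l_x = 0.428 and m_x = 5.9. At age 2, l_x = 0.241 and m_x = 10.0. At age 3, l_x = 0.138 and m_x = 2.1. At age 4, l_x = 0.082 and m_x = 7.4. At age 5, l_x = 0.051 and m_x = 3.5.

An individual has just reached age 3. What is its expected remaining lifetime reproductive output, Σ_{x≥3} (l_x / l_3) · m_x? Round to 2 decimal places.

7.79

l_3 = 0.138. Conditional survival from age 3 to x is l_x / l_3.
  x=3: (0.138/0.138) × 2.1 = 2.1000
  x=4: (0.082/0.138) × 7.4 = 4.3971
  x=5: (0.051/0.138) × 3.5 = 1.2935
Sum = 2.1000 + 4.3971 + 1.2935 = 7.7906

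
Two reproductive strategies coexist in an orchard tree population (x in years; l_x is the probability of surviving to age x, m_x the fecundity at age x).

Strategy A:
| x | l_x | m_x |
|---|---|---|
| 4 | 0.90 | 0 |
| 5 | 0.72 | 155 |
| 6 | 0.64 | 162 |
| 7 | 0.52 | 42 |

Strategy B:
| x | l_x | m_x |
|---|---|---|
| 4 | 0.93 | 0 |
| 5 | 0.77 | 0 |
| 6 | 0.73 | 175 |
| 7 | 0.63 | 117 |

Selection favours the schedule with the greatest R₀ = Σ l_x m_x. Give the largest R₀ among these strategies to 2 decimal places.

237.12

Strategy A: R₀ = 0.90×0 + 0.72×155 + 0.64×162 + 0.52×42 = 237.1200
Strategy B: R₀ = 0.93×0 + 0.77×0 + 0.73×175 + 0.63×117 = 201.4600
Highest R₀: strategy A with 237.1200.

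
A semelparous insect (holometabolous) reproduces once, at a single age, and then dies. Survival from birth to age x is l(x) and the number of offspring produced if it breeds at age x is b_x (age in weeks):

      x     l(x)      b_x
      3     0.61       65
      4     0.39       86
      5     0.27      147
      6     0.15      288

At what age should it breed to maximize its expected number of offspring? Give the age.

Expected offspring if breeding at age x = l(x) × b_x:
  age 3: 0.61 × 65 = 39.650
  age 4: 0.39 × 86 = 33.540
  age 5: 0.27 × 147 = 39.690
  age 6: 0.15 × 288 = 43.200
Maximum at age 6 (43.200).

6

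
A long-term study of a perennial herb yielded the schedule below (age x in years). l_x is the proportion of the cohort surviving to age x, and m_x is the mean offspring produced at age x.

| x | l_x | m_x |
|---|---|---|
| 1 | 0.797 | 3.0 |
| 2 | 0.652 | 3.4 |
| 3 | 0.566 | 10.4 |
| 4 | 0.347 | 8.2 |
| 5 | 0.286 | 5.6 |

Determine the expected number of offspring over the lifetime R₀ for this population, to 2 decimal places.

14.94

R₀ = Σ l_x m_x:
  age 1: 0.797 × 3.0 = 2.3910
  age 2: 0.652 × 3.4 = 2.2168
  age 3: 0.566 × 10.4 = 5.8864
  age 4: 0.347 × 8.2 = 2.8454
  age 5: 0.286 × 5.6 = 1.6016
R₀ = 2.3910 + 2.2168 + 5.8864 + 2.8454 + 1.6016 = 14.9412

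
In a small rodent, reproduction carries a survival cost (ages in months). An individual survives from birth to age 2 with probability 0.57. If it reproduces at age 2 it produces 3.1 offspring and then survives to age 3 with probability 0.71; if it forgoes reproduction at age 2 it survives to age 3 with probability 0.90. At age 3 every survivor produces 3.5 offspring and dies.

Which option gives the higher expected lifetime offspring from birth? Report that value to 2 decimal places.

3.18

breed at age 2: R₀ = 0.57 × (3.1 + 0.71 × 3.5) = 0.57 × 5.5850 = 3.1834
delay to age 3: R₀ = 0.57 × (0.90 × 3.5) = 0.57 × 3.1500 = 1.7955
Higher: breed at age 2 (3.1834).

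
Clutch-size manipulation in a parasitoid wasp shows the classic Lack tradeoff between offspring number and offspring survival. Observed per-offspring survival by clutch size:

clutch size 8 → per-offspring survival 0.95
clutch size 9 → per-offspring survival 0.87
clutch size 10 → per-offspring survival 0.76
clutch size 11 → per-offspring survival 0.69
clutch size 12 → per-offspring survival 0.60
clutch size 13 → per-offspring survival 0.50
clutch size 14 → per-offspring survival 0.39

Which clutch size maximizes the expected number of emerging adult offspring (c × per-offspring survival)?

Expected emerging adult offspring = c × s(c):
  c=8: 8 × 0.95 = 7.600
  c=9: 9 × 0.87 = 7.830
  c=10: 10 × 0.76 = 7.600
  c=11: 11 × 0.69 = 7.590
  c=12: 12 × 0.60 = 7.200
  c=13: 13 × 0.50 = 6.500
  c=14: 14 × 0.39 = 5.460
Maximum at c = 9 (7.830 emerging adult offspring).

9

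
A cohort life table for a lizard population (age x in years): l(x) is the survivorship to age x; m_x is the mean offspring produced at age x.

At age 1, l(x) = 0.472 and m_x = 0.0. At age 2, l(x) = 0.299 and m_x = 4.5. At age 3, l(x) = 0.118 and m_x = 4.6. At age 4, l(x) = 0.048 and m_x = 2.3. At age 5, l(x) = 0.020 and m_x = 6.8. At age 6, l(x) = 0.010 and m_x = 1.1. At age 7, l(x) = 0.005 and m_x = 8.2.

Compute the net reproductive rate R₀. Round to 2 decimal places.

2.19

R₀ = Σ l(x) m_x:
  age 1: 0.472 × 0.0 = 0.0000
  age 2: 0.299 × 4.5 = 1.3455
  age 3: 0.118 × 4.6 = 0.5428
  age 4: 0.048 × 2.3 = 0.1104
  age 5: 0.020 × 6.8 = 0.1360
  age 6: 0.010 × 1.1 = 0.0110
  age 7: 0.005 × 8.2 = 0.0410
R₀ = 0.0000 + 1.3455 + 0.5428 + 0.1104 + 0.1360 + 0.0110 + 0.0410 = 2.1867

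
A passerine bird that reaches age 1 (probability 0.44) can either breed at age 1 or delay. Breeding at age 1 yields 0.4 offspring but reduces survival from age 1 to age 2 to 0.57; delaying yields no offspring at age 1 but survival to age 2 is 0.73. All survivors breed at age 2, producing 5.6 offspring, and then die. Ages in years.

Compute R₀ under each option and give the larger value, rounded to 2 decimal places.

1.80

breed at age 1: R₀ = 0.44 × (0.4 + 0.57 × 5.6) = 0.44 × 3.5920 = 1.5805
delay to age 2: R₀ = 0.44 × (0.73 × 5.6) = 0.44 × 4.0880 = 1.7987
Higher: delay to age 2 (1.7987).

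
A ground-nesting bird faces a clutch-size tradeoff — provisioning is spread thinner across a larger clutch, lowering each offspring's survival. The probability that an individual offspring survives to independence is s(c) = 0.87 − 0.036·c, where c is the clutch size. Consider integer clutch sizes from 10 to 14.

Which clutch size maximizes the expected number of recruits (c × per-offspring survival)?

12

Expected recruits = c × s(c):
  c=10: 10 × 0.510 = 5.100
  c=11: 11 × 0.474 = 5.214
  c=12: 12 × 0.438 = 5.256
  c=13: 13 × 0.402 = 5.226
  c=14: 14 × 0.366 = 5.124
Maximum at c = 12 (5.256 recruits).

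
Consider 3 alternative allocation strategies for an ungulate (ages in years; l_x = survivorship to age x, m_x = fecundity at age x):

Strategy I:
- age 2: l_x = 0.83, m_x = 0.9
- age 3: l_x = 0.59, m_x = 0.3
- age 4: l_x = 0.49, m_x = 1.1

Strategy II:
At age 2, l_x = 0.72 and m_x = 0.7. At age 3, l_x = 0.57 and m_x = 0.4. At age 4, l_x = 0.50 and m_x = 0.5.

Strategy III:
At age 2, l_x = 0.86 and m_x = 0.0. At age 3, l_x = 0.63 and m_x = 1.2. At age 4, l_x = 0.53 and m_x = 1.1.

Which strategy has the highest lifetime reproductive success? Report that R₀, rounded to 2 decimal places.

1.46

Strategy I: R₀ = 0.83×0.9 + 0.59×0.3 + 0.49×1.1 = 1.4630
Strategy II: R₀ = 0.72×0.7 + 0.57×0.4 + 0.50×0.5 = 0.9820
Strategy III: R₀ = 0.86×0.0 + 0.63×1.2 + 0.53×1.1 = 1.3390
Highest R₀: strategy I with 1.4630.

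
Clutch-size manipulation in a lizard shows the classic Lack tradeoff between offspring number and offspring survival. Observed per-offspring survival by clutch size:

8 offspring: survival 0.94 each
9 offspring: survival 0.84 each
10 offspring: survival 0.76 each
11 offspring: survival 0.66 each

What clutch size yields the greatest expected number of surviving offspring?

10

Expected surviving offspring = c × s(c):
  c=8: 8 × 0.94 = 7.520
  c=9: 9 × 0.84 = 7.560
  c=10: 10 × 0.76 = 7.600
  c=11: 11 × 0.66 = 7.260
Maximum at c = 10 (7.600 surviving offspring).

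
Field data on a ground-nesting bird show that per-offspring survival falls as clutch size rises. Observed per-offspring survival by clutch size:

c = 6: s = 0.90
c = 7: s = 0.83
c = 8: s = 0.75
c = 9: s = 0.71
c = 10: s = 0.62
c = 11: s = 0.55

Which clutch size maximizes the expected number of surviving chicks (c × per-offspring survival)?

Expected surviving chicks = c × s(c):
  c=6: 6 × 0.90 = 5.400
  c=7: 7 × 0.83 = 5.810
  c=8: 8 × 0.75 = 6.000
  c=9: 9 × 0.71 = 6.390
  c=10: 10 × 0.62 = 6.200
  c=11: 11 × 0.55 = 6.050
Maximum at c = 9 (6.390 surviving chicks).

9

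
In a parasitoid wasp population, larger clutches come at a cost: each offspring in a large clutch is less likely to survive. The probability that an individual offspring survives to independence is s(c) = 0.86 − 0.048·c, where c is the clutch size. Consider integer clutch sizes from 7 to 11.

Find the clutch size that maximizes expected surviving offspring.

9

Expected surviving offspring = c × s(c):
  c=7: 7 × 0.524 = 3.668
  c=8: 8 × 0.476 = 3.808
  c=9: 9 × 0.428 = 3.852
  c=10: 10 × 0.380 = 3.800
  c=11: 11 × 0.332 = 3.652
Maximum at c = 9 (3.852 surviving offspring).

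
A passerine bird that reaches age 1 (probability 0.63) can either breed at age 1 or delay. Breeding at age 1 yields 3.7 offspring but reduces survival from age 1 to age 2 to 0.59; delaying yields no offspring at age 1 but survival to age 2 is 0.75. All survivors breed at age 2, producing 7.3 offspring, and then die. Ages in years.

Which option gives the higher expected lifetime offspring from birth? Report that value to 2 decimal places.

breed at age 1: R₀ = 0.63 × (3.7 + 0.59 × 7.3) = 0.63 × 8.0070 = 5.0444
delay to age 2: R₀ = 0.63 × (0.75 × 7.3) = 0.63 × 5.4750 = 3.4492
Higher: breed at age 1 (5.0444).

5.04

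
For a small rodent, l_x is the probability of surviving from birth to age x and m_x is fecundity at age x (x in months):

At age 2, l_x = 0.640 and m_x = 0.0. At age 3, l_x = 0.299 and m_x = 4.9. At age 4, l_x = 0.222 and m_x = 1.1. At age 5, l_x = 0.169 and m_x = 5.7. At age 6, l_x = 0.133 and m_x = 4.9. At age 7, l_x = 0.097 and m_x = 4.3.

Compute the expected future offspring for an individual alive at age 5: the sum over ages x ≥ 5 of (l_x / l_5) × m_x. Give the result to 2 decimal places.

l_5 = 0.169. Conditional survival from age 5 to x is l_x / l_5.
  x=5: (0.169/0.169) × 5.7 = 5.7000
  x=6: (0.133/0.169) × 4.9 = 3.8562
  x=7: (0.097/0.169) × 4.3 = 2.4680
Sum = 5.7000 + 3.8562 + 2.4680 = 12.0243

12.02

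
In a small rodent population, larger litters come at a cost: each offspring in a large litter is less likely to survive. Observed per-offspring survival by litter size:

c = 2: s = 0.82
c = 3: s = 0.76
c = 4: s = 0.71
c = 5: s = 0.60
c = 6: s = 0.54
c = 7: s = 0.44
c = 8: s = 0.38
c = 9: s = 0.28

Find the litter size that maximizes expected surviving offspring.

6

Expected surviving offspring = c × s(c):
  c=2: 2 × 0.82 = 1.640
  c=3: 3 × 0.76 = 2.280
  c=4: 4 × 0.71 = 2.840
  c=5: 5 × 0.60 = 3.000
  c=6: 6 × 0.54 = 3.240
  c=7: 7 × 0.44 = 3.080
  c=8: 8 × 0.38 = 3.040
  c=9: 9 × 0.28 = 2.520
Maximum at c = 6 (3.240 surviving offspring).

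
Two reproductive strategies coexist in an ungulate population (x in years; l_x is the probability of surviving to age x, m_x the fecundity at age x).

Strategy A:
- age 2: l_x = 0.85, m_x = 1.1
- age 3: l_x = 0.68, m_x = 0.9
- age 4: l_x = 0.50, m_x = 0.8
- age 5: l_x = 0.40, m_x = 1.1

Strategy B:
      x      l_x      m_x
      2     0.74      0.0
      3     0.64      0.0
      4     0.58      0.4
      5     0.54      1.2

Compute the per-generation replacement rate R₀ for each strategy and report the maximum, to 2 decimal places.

2.39

Strategy A: R₀ = 0.85×1.1 + 0.68×0.9 + 0.50×0.8 + 0.40×1.1 = 2.3870
Strategy B: R₀ = 0.74×0.0 + 0.64×0.0 + 0.58×0.4 + 0.54×1.2 = 0.8800
Highest R₀: strategy A with 2.3870.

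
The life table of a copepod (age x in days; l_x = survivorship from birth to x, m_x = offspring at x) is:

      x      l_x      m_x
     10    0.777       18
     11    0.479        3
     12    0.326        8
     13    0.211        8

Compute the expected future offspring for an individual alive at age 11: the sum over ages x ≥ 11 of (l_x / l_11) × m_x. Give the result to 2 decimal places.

11.97

l_11 = 0.479. Conditional survival from age 11 to x is l_x / l_11.
  x=11: (0.479/0.479) × 3 = 3.0000
  x=12: (0.326/0.479) × 8 = 5.4447
  x=13: (0.211/0.479) × 8 = 3.5240
Sum = 3.0000 + 5.4447 + 3.5240 = 11.9687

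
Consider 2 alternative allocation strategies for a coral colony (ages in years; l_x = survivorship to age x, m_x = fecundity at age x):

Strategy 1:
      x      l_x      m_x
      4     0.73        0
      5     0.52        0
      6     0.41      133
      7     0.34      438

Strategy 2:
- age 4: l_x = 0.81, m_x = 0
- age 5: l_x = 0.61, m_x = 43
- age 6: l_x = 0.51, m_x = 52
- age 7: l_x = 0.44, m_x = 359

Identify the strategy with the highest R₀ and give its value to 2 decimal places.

Strategy 1: R₀ = 0.73×0 + 0.52×0 + 0.41×133 + 0.34×438 = 203.4500
Strategy 2: R₀ = 0.81×0 + 0.61×43 + 0.51×52 + 0.44×359 = 210.7100
Highest R₀: strategy 2 with 210.7100.

210.71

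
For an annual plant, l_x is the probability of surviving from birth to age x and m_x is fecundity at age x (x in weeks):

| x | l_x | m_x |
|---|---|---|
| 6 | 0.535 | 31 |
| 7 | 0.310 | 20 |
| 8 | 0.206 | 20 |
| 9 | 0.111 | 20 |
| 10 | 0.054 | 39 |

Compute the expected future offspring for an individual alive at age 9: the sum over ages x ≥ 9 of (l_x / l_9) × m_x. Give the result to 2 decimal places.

l_9 = 0.111. Conditional survival from age 9 to x is l_x / l_9.
  x=9: (0.111/0.111) × 20 = 20.0000
  x=10: (0.054/0.111) × 39 = 18.9730
Sum = 20.0000 + 18.9730 = 38.9730

38.97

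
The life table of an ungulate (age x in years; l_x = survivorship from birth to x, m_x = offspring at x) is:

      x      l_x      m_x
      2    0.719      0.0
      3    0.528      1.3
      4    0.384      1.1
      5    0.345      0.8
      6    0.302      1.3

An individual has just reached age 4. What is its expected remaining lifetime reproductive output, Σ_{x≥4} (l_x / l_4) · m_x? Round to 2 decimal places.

2.84

l_4 = 0.384. Conditional survival from age 4 to x is l_x / l_4.
  x=4: (0.384/0.384) × 1.1 = 1.1000
  x=5: (0.345/0.384) × 0.8 = 0.7188
  x=6: (0.302/0.384) × 1.3 = 1.0224
Sum = 1.1000 + 0.7188 + 1.0224 = 2.8411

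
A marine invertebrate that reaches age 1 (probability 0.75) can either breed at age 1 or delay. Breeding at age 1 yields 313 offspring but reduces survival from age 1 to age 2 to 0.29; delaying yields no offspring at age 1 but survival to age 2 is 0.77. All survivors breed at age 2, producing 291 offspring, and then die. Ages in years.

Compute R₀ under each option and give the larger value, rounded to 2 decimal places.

298.04

breed at age 1: R₀ = 0.75 × (313 + 0.29 × 291) = 0.75 × 397.3900 = 298.0425
delay to age 2: R₀ = 0.75 × (0.77 × 291) = 0.75 × 224.0700 = 168.0525
Higher: breed at age 1 (298.0425).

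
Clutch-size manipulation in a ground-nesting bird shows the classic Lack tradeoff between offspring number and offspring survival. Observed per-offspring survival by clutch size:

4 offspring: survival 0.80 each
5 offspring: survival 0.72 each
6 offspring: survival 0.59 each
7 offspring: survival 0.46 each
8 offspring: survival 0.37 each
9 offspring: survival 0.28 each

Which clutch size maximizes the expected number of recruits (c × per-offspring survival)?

5

Expected recruits = c × s(c):
  c=4: 4 × 0.80 = 3.200
  c=5: 5 × 0.72 = 3.600
  c=6: 6 × 0.59 = 3.540
  c=7: 7 × 0.46 = 3.220
  c=8: 8 × 0.37 = 2.960
  c=9: 9 × 0.28 = 2.520
Maximum at c = 5 (3.600 recruits).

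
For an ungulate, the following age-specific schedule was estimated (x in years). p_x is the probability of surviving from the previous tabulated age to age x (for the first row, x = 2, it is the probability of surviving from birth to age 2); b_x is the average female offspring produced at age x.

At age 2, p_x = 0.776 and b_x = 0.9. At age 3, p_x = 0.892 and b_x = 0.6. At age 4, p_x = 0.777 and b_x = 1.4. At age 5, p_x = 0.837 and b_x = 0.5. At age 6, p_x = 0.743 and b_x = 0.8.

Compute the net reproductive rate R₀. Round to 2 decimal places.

Survivorship from birth: l_x = p_2·p_3·…·p_x.
  l_2 = 0.77600
  l_3 = 0.69219
  l_4 = 0.53783
  l_5 = 0.45017
  l_6 = 0.33447
R₀ = Σ l_x b_x:
  age 2: 0.77600 × 0.9 = 0.6984
  age 3: 0.69219 × 0.6 = 0.4153
  age 4: 0.53783 × 1.4 = 0.7530
  age 5: 0.45017 × 0.5 = 0.2251
  age 6: 0.33447 × 0.8 = 0.2676
R₀ = 0.6984 + 0.4153 + 0.7530 + 0.2251 + 0.2676 = 2.3593

2.36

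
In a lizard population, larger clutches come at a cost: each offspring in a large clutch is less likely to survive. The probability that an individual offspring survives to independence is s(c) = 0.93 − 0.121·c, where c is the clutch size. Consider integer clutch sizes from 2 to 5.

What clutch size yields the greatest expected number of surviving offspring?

Expected surviving offspring = c × s(c):
  c=2: 2 × 0.688 = 1.376
  c=3: 3 × 0.567 = 1.701
  c=4: 4 × 0.446 = 1.784
  c=5: 5 × 0.325 = 1.625
Maximum at c = 4 (1.784 surviving offspring).

4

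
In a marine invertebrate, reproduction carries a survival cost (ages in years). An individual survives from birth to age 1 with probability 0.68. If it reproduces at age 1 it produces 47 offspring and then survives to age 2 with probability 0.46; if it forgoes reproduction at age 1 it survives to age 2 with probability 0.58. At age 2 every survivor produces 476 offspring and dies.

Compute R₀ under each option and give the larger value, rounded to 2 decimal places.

breed at age 1: R₀ = 0.68 × (47 + 0.46 × 476) = 0.68 × 265.9600 = 180.8528
delay to age 2: R₀ = 0.68 × (0.58 × 476) = 0.68 × 276.0800 = 187.7344
Higher: delay to age 2 (187.7344).

187.73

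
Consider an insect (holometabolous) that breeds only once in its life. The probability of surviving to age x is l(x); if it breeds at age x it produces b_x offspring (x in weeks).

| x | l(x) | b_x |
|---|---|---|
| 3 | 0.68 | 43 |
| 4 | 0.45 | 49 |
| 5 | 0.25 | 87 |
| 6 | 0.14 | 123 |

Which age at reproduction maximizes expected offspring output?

3

Expected offspring if breeding at age x = l(x) × b_x:
  age 3: 0.68 × 43 = 29.240
  age 4: 0.45 × 49 = 22.050
  age 5: 0.25 × 87 = 21.750
  age 6: 0.14 × 123 = 17.220
Maximum at age 3 (29.240).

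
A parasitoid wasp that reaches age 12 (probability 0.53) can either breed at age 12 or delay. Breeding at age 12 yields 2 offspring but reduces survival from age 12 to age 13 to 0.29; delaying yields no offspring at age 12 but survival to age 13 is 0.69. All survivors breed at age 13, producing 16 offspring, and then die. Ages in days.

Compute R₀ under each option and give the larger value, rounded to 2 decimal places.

5.85

breed at age 12: R₀ = 0.53 × (2 + 0.29 × 16) = 0.53 × 6.6400 = 3.5192
delay to age 13: R₀ = 0.53 × (0.69 × 16) = 0.53 × 11.0400 = 5.8512
Higher: delay to age 13 (5.8512).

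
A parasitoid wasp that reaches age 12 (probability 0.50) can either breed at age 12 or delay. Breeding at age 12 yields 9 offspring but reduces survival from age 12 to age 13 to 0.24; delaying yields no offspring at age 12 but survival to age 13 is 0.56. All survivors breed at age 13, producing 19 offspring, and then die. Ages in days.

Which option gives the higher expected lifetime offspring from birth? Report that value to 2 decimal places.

breed at age 12: R₀ = 0.50 × (9 + 0.24 × 19) = 0.50 × 13.5600 = 6.7800
delay to age 13: R₀ = 0.50 × (0.56 × 19) = 0.50 × 10.6400 = 5.3200
Higher: breed at age 12 (6.7800).

6.78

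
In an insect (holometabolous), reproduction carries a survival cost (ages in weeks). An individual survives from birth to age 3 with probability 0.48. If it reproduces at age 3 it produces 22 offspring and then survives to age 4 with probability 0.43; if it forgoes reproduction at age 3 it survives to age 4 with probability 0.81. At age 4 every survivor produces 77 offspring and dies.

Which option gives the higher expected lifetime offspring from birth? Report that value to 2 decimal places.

breed at age 3: R₀ = 0.48 × (22 + 0.43 × 77) = 0.48 × 55.1100 = 26.4528
delay to age 4: R₀ = 0.48 × (0.81 × 77) = 0.48 × 62.3700 = 29.9376
Higher: delay to age 4 (29.9376).

29.94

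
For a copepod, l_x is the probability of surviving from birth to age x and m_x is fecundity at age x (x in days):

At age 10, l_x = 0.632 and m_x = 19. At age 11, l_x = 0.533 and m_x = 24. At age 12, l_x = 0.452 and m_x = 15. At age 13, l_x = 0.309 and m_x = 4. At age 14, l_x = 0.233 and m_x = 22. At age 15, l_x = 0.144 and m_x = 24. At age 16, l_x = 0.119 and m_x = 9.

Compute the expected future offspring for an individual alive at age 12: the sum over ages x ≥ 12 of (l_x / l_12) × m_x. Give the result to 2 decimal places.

l_12 = 0.452. Conditional survival from age 12 to x is l_x / l_12.
  x=12: (0.452/0.452) × 15 = 15.0000
  x=13: (0.309/0.452) × 4 = 2.7345
  x=14: (0.233/0.452) × 22 = 11.3407
  x=15: (0.144/0.452) × 24 = 7.6460
  x=16: (0.119/0.452) × 9 = 2.3695
Sum = 15.0000 + 2.7345 + 11.3407 + 7.6460 + 2.3695 = 39.0907

39.09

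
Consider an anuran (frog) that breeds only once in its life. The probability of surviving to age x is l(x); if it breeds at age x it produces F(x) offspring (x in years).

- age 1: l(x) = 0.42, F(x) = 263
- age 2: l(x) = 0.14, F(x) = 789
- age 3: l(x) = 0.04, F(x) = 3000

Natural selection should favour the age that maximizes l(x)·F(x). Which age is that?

Expected offspring if breeding at age x = l(x) × F(x):
  age 1: 0.42 × 263 = 110.460
  age 2: 0.14 × 789 = 110.460
  age 3: 0.04 × 3000 = 120.000
Maximum at age 3 (120.000).

3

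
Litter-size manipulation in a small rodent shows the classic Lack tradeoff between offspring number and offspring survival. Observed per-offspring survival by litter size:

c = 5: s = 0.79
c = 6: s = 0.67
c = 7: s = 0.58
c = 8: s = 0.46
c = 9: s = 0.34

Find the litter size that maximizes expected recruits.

7

Expected recruits = c × s(c):
  c=5: 5 × 0.79 = 3.950
  c=6: 6 × 0.67 = 4.020
  c=7: 7 × 0.58 = 4.060
  c=8: 8 × 0.46 = 3.680
  c=9: 9 × 0.34 = 3.060
Maximum at c = 7 (4.060 recruits).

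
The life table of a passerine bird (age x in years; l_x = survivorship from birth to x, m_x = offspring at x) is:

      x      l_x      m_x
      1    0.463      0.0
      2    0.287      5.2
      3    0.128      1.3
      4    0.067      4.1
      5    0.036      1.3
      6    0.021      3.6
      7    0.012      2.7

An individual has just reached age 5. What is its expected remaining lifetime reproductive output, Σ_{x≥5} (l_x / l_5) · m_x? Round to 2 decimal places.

l_5 = 0.036. Conditional survival from age 5 to x is l_x / l_5.
  x=5: (0.036/0.036) × 1.3 = 1.3000
  x=6: (0.021/0.036) × 3.6 = 2.1000
  x=7: (0.012/0.036) × 2.7 = 0.9000
Sum = 1.3000 + 2.1000 + 0.9000 = 4.3000

4.30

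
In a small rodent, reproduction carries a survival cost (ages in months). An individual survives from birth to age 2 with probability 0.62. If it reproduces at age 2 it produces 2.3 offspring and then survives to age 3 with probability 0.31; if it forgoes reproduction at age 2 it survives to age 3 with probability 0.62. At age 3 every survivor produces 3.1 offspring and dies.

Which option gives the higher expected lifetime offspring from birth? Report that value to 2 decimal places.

breed at age 2: R₀ = 0.62 × (2.3 + 0.31 × 3.1) = 0.62 × 3.2610 = 2.0218
delay to age 3: R₀ = 0.62 × (0.62 × 3.1) = 0.62 × 1.9220 = 1.1916
Higher: breed at age 2 (2.0218).

2.02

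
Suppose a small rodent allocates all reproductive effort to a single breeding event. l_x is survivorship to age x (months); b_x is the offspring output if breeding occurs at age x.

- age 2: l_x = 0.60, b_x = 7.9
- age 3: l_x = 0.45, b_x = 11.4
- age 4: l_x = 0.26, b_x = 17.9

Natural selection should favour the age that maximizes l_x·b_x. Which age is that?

3

Expected offspring if breeding at age x = l_x × b_x:
  age 2: 0.60 × 7.9 = 4.740
  age 3: 0.45 × 11.4 = 5.130
  age 4: 0.26 × 17.9 = 4.654
Maximum at age 3 (5.130).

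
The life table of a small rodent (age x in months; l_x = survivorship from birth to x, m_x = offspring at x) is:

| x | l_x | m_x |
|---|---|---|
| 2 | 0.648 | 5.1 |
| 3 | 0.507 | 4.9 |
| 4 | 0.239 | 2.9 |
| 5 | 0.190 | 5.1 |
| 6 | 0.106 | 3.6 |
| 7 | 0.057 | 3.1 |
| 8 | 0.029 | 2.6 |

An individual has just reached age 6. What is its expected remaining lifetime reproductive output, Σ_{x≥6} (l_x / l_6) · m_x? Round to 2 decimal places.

l_6 = 0.106. Conditional survival from age 6 to x is l_x / l_6.
  x=6: (0.106/0.106) × 3.6 = 3.6000
  x=7: (0.057/0.106) × 3.1 = 1.6670
  x=8: (0.029/0.106) × 2.6 = 0.7113
Sum = 3.6000 + 1.6670 + 0.7113 = 5.9783

5.98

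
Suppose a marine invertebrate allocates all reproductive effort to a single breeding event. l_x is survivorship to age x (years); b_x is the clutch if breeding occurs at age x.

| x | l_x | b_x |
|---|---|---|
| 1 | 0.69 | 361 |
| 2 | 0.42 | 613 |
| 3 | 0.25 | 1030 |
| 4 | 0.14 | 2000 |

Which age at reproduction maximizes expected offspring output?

4

Expected offspring if breeding at age x = l_x × b_x:
  age 1: 0.69 × 361 = 249.090
  age 2: 0.42 × 613 = 257.460
  age 3: 0.25 × 1030 = 257.500
  age 4: 0.14 × 2000 = 280.000
Maximum at age 4 (280.000).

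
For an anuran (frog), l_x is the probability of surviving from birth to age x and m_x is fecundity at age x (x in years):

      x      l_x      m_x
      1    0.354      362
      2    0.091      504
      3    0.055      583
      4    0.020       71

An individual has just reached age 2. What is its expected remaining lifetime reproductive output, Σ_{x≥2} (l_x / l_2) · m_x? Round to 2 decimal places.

871.97

l_2 = 0.091. Conditional survival from age 2 to x is l_x / l_2.
  x=2: (0.091/0.091) × 504 = 504.0000
  x=3: (0.055/0.091) × 583 = 352.3626
  x=4: (0.020/0.091) × 71 = 15.6044
Sum = 504.0000 + 352.3626 + 15.6044 = 871.9670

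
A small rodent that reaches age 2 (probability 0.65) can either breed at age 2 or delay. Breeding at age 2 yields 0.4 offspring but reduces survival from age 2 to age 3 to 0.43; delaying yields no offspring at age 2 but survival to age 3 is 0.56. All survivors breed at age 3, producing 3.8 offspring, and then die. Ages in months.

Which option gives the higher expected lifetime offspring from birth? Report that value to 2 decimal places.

1.38

breed at age 2: R₀ = 0.65 × (0.4 + 0.43 × 3.8) = 0.65 × 2.0340 = 1.3221
delay to age 3: R₀ = 0.65 × (0.56 × 3.8) = 0.65 × 2.1280 = 1.3832
Higher: delay to age 3 (1.3832).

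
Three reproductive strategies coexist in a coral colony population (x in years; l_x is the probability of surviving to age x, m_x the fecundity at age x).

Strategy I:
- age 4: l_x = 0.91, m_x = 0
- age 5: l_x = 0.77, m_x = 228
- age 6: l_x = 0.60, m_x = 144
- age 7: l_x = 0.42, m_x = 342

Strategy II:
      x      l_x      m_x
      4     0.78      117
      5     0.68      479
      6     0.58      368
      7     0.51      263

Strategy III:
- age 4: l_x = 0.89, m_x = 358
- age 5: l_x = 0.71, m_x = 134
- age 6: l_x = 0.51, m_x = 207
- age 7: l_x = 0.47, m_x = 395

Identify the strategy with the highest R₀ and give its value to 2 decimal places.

Strategy I: R₀ = 0.91×0 + 0.77×228 + 0.60×144 + 0.42×342 = 405.6000
Strategy II: R₀ = 0.78×117 + 0.68×479 + 0.58×368 + 0.51×263 = 764.5500
Strategy III: R₀ = 0.89×358 + 0.71×134 + 0.51×207 + 0.47×395 = 704.9800
Highest R₀: strategy II with 764.5500.

764.55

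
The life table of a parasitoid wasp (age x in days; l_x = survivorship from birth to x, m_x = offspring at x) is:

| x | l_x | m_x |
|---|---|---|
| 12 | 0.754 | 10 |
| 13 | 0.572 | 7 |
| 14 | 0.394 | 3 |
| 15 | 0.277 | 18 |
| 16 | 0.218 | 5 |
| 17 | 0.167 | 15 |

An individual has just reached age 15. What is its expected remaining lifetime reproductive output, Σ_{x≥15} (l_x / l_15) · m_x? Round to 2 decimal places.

30.98

l_15 = 0.277. Conditional survival from age 15 to x is l_x / l_15.
  x=15: (0.277/0.277) × 18 = 18.0000
  x=16: (0.218/0.277) × 5 = 3.9350
  x=17: (0.167/0.277) × 15 = 9.0433
Sum = 18.0000 + 3.9350 + 9.0433 = 30.9783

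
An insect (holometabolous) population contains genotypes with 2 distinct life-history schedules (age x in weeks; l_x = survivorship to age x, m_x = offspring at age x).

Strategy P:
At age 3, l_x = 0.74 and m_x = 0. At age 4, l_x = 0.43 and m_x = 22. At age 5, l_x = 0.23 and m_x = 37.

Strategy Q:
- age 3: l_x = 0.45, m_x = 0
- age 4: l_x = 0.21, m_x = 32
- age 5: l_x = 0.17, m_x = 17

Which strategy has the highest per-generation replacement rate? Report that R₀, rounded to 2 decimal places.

17.97

Strategy P: R₀ = 0.74×0 + 0.43×22 + 0.23×37 = 17.9700
Strategy Q: R₀ = 0.45×0 + 0.21×32 + 0.17×17 = 9.6100
Highest R₀: strategy P with 17.9700.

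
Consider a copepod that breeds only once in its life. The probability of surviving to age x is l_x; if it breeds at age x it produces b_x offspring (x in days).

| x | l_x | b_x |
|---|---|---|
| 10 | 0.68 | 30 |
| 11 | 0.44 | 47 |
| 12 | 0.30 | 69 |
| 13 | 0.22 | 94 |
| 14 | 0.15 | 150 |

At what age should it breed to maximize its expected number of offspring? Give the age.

14

Expected offspring if breeding at age x = l_x × b_x:
  age 10: 0.68 × 30 = 20.400
  age 11: 0.44 × 47 = 20.680
  age 12: 0.30 × 69 = 20.700
  age 13: 0.22 × 94 = 20.680
  age 14: 0.15 × 150 = 22.500
Maximum at age 14 (22.500).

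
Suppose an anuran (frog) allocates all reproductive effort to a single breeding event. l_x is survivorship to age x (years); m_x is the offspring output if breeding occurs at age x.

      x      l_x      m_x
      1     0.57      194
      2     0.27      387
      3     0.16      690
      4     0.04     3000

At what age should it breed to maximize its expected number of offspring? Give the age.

Expected offspring if breeding at age x = l_x × m_x:
  age 1: 0.57 × 194 = 110.580
  age 2: 0.27 × 387 = 104.490
  age 3: 0.16 × 690 = 110.400
  age 4: 0.04 × 3000 = 120.000
Maximum at age 4 (120.000).

4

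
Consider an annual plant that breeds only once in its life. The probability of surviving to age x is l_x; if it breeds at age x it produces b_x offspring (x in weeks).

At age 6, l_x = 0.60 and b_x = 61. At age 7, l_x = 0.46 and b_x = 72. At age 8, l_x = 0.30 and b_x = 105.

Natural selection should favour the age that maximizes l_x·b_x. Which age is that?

6

Expected offspring if breeding at age x = l_x × b_x:
  age 6: 0.60 × 61 = 36.600
  age 7: 0.46 × 72 = 33.120
  age 8: 0.30 × 105 = 31.500
Maximum at age 6 (36.600).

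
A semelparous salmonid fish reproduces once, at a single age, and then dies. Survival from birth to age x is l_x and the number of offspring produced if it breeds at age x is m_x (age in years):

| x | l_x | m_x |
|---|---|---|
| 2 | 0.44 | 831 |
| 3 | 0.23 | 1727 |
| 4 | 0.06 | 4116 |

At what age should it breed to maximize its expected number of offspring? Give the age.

3

Expected offspring if breeding at age x = l_x × m_x:
  age 2: 0.44 × 831 = 365.640
  age 3: 0.23 × 1727 = 397.210
  age 4: 0.06 × 4116 = 246.960
Maximum at age 3 (397.210).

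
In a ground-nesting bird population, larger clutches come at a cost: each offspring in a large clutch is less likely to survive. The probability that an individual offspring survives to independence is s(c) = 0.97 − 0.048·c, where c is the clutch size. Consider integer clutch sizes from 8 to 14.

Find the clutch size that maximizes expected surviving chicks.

Expected surviving chicks = c × s(c):
  c=8: 8 × 0.586 = 4.688
  c=9: 9 × 0.538 = 4.842
  c=10: 10 × 0.490 = 4.900
  c=11: 11 × 0.442 = 4.862
  c=12: 12 × 0.394 = 4.728
  c=13: 13 × 0.346 = 4.498
  c=14: 14 × 0.298 = 4.172
Maximum at c = 10 (4.900 surviving chicks).

10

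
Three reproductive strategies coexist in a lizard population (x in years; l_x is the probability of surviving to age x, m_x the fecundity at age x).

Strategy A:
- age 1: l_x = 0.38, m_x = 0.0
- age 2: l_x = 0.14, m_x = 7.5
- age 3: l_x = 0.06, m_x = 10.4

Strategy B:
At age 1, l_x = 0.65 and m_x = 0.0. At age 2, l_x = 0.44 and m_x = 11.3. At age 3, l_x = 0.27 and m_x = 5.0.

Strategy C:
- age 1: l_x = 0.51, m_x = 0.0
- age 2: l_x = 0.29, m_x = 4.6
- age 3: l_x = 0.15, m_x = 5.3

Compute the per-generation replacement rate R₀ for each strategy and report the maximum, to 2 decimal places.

6.32

Strategy A: R₀ = 0.38×0.0 + 0.14×7.5 + 0.06×10.4 = 1.6740
Strategy B: R₀ = 0.65×0.0 + 0.44×11.3 + 0.27×5.0 = 6.3220
Strategy C: R₀ = 0.51×0.0 + 0.29×4.6 + 0.15×5.3 = 2.1290
Highest R₀: strategy B with 6.3220.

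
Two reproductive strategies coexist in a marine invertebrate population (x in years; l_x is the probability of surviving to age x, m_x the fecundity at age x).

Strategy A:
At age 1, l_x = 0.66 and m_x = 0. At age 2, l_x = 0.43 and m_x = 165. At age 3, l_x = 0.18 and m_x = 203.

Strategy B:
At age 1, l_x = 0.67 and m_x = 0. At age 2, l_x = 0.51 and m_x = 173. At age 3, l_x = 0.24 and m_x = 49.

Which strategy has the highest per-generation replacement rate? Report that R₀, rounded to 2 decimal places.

Strategy A: R₀ = 0.66×0 + 0.43×165 + 0.18×203 = 107.4900
Strategy B: R₀ = 0.67×0 + 0.51×173 + 0.24×49 = 99.9900
Highest R₀: strategy A with 107.4900.

107.49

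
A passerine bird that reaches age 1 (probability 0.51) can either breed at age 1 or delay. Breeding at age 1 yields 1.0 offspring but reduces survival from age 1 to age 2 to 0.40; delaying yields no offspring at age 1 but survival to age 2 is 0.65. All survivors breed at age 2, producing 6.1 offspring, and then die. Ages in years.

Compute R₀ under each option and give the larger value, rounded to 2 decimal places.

breed at age 1: R₀ = 0.51 × (1.0 + 0.40 × 6.1) = 0.51 × 3.4400 = 1.7544
delay to age 2: R₀ = 0.51 × (0.65 × 6.1) = 0.51 × 3.9650 = 2.0221
Higher: delay to age 2 (2.0221).

2.02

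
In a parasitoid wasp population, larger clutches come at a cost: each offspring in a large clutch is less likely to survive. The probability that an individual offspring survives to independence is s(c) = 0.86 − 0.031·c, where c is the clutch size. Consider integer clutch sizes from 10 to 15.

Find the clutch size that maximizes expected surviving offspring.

Expected surviving offspring = c × s(c):
  c=10: 10 × 0.550 = 5.500
  c=11: 11 × 0.519 = 5.709
  c=12: 12 × 0.488 = 5.856
  c=13: 13 × 0.457 = 5.941
  c=14: 14 × 0.426 = 5.964
  c=15: 15 × 0.395 = 5.925
Maximum at c = 14 (5.964 surviving offspring).

14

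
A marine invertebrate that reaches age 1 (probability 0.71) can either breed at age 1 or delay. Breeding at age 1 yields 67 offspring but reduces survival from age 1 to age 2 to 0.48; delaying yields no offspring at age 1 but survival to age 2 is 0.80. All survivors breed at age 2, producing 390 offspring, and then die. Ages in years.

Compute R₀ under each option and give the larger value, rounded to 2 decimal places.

221.52

breed at age 1: R₀ = 0.71 × (67 + 0.48 × 390) = 0.71 × 254.2000 = 180.4820
delay to age 2: R₀ = 0.71 × (0.80 × 390) = 0.71 × 312.0000 = 221.5200
Higher: delay to age 2 (221.5200).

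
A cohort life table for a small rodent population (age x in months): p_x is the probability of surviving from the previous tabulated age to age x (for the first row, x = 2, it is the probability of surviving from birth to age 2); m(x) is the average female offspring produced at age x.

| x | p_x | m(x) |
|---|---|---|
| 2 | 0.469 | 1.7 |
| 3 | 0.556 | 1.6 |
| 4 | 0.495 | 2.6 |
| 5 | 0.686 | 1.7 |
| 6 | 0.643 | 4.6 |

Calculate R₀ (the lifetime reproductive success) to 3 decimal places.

1.963

Survivorship from birth: l_x = p_2·p_3·…·p_x.
  l_2 = 0.46900
  l_3 = 0.26076
  l_4 = 0.12908
  l_5 = 0.08855
  l_6 = 0.05694
R₀ = Σ l_x m(x):
  age 2: 0.46900 × 1.7 = 0.7973
  age 3: 0.26076 × 1.6 = 0.4172
  age 4: 0.12908 × 2.6 = 0.3356
  age 5: 0.08855 × 1.7 = 0.1505
  age 6: 0.05694 × 4.6 = 0.2619
R₀ = 0.7973 + 0.4172 + 0.3356 + 0.1505 + 0.2619 = 1.9626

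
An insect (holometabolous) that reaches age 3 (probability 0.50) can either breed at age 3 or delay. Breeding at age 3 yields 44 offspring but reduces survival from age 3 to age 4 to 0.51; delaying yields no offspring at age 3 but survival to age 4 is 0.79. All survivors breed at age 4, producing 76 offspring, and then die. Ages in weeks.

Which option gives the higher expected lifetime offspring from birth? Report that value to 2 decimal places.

breed at age 3: R₀ = 0.50 × (44 + 0.51 × 76) = 0.50 × 82.7600 = 41.3800
delay to age 4: R₀ = 0.50 × (0.79 × 76) = 0.50 × 60.0400 = 30.0200
Higher: breed at age 3 (41.3800).

41.38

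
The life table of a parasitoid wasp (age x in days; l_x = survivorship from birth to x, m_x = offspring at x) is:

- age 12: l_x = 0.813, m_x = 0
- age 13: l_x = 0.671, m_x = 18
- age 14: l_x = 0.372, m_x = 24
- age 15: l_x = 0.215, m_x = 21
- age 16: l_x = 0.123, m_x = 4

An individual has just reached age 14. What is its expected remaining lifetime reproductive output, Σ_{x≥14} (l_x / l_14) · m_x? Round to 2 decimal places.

l_14 = 0.372. Conditional survival from age 14 to x is l_x / l_14.
  x=14: (0.372/0.372) × 24 = 24.0000
  x=15: (0.215/0.372) × 21 = 12.1371
  x=16: (0.123/0.372) × 4 = 1.3226
Sum = 24.0000 + 12.1371 + 1.3226 = 37.4597

37.46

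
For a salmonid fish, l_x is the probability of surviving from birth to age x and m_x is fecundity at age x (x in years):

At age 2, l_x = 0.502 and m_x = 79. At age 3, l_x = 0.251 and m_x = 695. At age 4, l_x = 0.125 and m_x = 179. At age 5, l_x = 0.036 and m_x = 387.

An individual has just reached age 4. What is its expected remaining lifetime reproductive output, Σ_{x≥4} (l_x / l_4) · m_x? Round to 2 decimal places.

l_4 = 0.125. Conditional survival from age 4 to x is l_x / l_4.
  x=4: (0.125/0.125) × 179 = 179.0000
  x=5: (0.036/0.125) × 387 = 111.4560
Sum = 179.0000 + 111.4560 = 290.4560

290.46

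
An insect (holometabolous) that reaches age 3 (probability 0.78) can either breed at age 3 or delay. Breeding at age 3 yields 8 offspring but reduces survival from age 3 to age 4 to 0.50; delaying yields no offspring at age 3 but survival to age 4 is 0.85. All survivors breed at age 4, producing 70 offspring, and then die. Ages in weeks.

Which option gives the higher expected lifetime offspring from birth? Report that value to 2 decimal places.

breed at age 3: R₀ = 0.78 × (8 + 0.50 × 70) = 0.78 × 43.0000 = 33.5400
delay to age 4: R₀ = 0.78 × (0.85 × 70) = 0.78 × 59.5000 = 46.4100
Higher: delay to age 4 (46.4100).

46.41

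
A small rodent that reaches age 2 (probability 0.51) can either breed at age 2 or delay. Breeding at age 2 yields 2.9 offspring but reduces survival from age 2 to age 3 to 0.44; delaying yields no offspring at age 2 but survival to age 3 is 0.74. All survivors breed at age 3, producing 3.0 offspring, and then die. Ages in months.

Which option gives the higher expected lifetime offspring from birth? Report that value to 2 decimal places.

breed at age 2: R₀ = 0.51 × (2.9 + 0.44 × 3.0) = 0.51 × 4.2200 = 2.1522
delay to age 3: R₀ = 0.51 × (0.74 × 3.0) = 0.51 × 2.2200 = 1.1322
Higher: breed at age 2 (2.1522).

2.15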